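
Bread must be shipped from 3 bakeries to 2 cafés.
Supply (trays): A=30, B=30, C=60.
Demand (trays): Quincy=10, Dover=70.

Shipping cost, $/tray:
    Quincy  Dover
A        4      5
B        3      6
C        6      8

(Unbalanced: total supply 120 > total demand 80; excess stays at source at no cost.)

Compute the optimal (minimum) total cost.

An optimal shipping plan:
  A→Dover: 30 × $5 = $150
  B→Quincy: 10 × $3 = $30
  B→Dover: 20 × $6 = $120
  C→Dover: 20 × $8 = $160
Total = 150 + 30 + 120 + 160 = $460.

460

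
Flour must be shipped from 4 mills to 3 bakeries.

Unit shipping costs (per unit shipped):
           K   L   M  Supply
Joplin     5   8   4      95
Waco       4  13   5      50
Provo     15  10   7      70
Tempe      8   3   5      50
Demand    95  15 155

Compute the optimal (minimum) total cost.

A cheapest plan:
  Joplin->K: 45 × 5 = 225
  Joplin->M: 50 × 4 = 200
  Waco->K: 50 × 4 = 200
  Provo->M: 70 × 7 = 490
  Tempe->L: 15 × 3 = 45
  Tempe->M: 35 × 5 = 175
Total = 225 + 200 + 200 + 490 + 45 + 175 = 1335.

1335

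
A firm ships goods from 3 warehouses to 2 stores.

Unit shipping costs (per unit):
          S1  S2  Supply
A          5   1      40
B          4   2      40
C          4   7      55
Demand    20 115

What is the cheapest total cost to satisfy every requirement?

Optimal allocation:
  A→S2: 40 × 1 = 40
  B→S2: 40 × 2 = 80
  C→S1: 20 × 4 = 80
  C→S2: 35 × 7 = 245
Total = 40 + 80 + 80 + 245 = 445.

445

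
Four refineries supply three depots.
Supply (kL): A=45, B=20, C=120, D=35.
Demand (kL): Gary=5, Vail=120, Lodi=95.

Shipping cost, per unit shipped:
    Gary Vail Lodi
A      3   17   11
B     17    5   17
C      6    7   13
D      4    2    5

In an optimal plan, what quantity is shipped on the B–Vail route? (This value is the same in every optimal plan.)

Optimal shipments:
  A–Gary: 5 × 3 = 15
  A–Lodi: 40 × 11 = 440
  B–Vail: 20 × 5 = 100
  C–Vail: 100 × 7 = 700
  C–Lodi: 20 × 13 = 260
  D–Lodi: 35 × 5 = 175
Total cost = 1690.
So B→Vail carries 20 kL.

20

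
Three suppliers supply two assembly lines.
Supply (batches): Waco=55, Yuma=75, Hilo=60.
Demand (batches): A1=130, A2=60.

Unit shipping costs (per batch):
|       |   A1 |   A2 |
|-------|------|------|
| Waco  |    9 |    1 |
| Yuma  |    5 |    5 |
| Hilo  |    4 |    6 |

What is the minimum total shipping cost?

670

A cheapest plan:
  Waco->A2: 55 × 1 = 55
  Yuma->A1: 70 × 5 = 350
  Yuma->A2: 5 × 5 = 25
  Hilo->A1: 60 × 4 = 240
Total = 55 + 350 + 25 + 240 = 670.
(Supply check: Waco ships 55; Yuma ships 75; Hilo ships 60.)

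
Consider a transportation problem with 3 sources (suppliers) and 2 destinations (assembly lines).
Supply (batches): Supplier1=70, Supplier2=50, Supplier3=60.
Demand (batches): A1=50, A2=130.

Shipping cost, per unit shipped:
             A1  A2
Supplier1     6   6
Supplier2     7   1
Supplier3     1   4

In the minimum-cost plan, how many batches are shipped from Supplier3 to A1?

50

Solving gives:
  Supplier1->A2: 70 × 6 = 420
  Supplier2->A2: 50 × 1 = 50
  Supplier3->A1: 50 × 1 = 50
  Supplier3->A2: 10 × 4 = 40
Total cost = 560.
So Supplier3→A1 carries 50 batches.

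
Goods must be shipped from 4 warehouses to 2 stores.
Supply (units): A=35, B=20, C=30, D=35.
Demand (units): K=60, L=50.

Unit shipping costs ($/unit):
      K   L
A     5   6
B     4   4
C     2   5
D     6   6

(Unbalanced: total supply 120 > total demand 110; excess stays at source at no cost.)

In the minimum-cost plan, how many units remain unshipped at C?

0

An optimal plan:
  A->K: 30 × $5 = $150
  A->L: 5 × $6 = $30
  B->L: 20 × $4 = $80
  C->K: 30 × $2 = $60
  D->L: 25 × $6 = $150
Total cost = $470.
C ships 30 of its 30, leaving 0.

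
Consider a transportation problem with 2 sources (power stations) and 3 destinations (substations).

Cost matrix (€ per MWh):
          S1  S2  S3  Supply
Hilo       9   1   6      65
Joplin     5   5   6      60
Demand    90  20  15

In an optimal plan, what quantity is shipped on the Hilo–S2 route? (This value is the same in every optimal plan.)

20

Optimal shipments:
  Hilo to S1: 30 MWh
  Hilo to S2: 20 MWh
  Hilo to S3: 15 MWh
  Joplin to S1: 60 MWh
Total cost = €680.
So Hilo→S2 carries 20 MWh.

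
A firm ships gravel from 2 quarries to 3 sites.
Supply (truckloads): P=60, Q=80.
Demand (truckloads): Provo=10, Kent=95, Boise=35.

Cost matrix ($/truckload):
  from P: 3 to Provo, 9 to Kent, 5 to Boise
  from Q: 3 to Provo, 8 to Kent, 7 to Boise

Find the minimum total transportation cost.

An optimal shipping plan:
  P→Provo: 10 × $3 = $30
  P→Kent: 15 × $9 = $135
  P→Boise: 35 × $5 = $175
  Q→Kent: 80 × $8 = $640
Total = 30 + 135 + 175 + 640 = $980.

980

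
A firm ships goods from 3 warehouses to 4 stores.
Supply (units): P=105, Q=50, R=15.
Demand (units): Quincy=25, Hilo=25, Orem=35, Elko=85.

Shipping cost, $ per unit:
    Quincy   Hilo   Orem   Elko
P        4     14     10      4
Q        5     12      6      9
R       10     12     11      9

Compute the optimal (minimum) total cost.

One minimum-cost allocation:
  P→Quincy: 20 × $4 = $80
  P→Elko: 85 × $4 = $340
  Q→Quincy: 5 × $5 = $25
  Q→Hilo: 10 × $12 = $120
  Q→Orem: 35 × $6 = $210
  R→Hilo: 15 × $12 = $180
Total = 80 + 340 + 25 + 120 + 210 + 180 = $955.

955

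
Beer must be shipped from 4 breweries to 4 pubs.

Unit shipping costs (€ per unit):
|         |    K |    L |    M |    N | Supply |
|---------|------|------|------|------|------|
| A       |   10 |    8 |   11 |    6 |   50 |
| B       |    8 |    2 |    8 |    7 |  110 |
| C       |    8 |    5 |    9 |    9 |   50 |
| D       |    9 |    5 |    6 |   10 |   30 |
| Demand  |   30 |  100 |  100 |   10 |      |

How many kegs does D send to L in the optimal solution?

The minimum-cost plan:
  A to K: 30 × €10 = €300
  A to M: 10 × €11 = €110
  A to N: 10 × €6 = €60
  B to L: 100 × €2 = €200
  B to M: 10 × €8 = €80
  C to M: 50 × €9 = €450
  D to M: 30 × €6 = €180
Total cost = €1380.
The route D→L is not used.

0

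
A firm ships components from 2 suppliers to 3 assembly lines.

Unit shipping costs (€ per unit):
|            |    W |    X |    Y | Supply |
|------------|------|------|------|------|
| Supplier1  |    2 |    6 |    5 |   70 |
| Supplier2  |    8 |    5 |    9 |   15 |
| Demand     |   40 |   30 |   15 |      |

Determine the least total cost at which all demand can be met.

320

One minimum-cost allocation:
  Supplier1–W: 40 × €2 = €80
  Supplier1–X: 15 × €6 = €90
  Supplier1–Y: 15 × €5 = €75
  Supplier2–X: 15 × €5 = €75
Total = 80 + 90 + 75 + 75 = €320.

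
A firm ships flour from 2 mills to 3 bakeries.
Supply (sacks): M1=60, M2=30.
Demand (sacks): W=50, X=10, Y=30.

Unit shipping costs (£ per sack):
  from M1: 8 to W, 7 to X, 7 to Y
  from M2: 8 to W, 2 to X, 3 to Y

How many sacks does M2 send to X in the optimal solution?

10

Optimal shipments:
  M1 to W: 50 sacks
  M1 to Y: 10 sacks
  M2 to X: 10 sacks
  M2 to Y: 20 sacks
Total cost = £550.
So M2→X carries 10 sacks.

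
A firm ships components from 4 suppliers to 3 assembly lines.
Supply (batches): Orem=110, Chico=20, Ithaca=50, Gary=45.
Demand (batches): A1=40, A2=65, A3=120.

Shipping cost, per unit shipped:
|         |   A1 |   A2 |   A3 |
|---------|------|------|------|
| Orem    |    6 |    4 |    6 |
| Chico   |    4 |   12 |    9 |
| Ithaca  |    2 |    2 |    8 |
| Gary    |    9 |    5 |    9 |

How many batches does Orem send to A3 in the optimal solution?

110

Solving gives:
  Orem to A3: 110 × 6 = 660
  Chico to A1: 20 × 4 = 80
  Ithaca to A1: 20 × 2 = 40
  Ithaca to A2: 30 × 2 = 60
  Gary to A2: 35 × 5 = 175
  Gary to A3: 10 × 9 = 90
Total cost = 1105.
So Orem→A3 carries 110 batches.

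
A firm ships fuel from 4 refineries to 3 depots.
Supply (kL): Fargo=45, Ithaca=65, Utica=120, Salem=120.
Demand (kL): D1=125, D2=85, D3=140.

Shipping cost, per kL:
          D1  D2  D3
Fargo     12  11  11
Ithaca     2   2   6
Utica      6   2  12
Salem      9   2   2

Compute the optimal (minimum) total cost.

1270

One minimum-cost allocation:
  Fargo→D1: 25 × 12 = 300
  Fargo→D3: 20 × 11 = 220
  Ithaca→D1: 65 × 2 = 130
  Utica→D1: 35 × 6 = 210
  Utica→D2: 85 × 2 = 170
  Salem→D3: 120 × 2 = 240
Total = 300 + 220 + 130 + 210 + 170 + 240 = 1270.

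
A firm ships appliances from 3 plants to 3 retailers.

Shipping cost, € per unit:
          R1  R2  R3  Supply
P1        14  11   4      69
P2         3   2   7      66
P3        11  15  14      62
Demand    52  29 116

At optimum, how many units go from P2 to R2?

29

The minimum-cost plan:
  P1 to R3: 69 units
  P2 to R1: 37 units
  P2 to R2: 29 units
  P3 to R1: 15 units
  P3 to R3: 47 units
Total cost = €1268.
So P2→R2 carries 29 units.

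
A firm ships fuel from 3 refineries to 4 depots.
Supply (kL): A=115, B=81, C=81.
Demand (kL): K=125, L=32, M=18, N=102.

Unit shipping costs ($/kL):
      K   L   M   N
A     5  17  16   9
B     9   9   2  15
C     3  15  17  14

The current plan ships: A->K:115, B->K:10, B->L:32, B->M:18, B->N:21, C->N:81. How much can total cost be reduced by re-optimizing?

609

Current plan cost = 115·5 + 10·9 + 32·9 + 18·2 + 21·15 + 81·14 = $2438.
Optimal plan:
  A→K: 13 × $5 = $65
  A→N: 102 × $9 = $918
  B→K: 31 × $9 = $279
  B→L: 32 × $9 = $288
  B→M: 18 × $2 = $36
  C→K: 81 × $3 = $243
Optimal cost = $1829.
Saving = 2438 − 1829 = $609.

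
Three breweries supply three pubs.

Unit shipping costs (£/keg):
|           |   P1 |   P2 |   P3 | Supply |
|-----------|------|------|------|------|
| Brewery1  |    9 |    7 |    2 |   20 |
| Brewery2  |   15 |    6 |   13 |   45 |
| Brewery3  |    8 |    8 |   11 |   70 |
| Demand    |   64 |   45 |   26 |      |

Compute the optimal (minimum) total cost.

A cheapest plan:
  Brewery1 to P3: 20 × £2 = £40
  Brewery2 to P2: 45 × £6 = £270
  Brewery3 to P1: 64 × £8 = £512
  Brewery3 to P3: 6 × £11 = £66
Total = 40 + 270 + 512 + 66 = £888.
(Supply check: Brewery1 ships 20; Brewery2 ships 45; Brewery3 ships 70.)

888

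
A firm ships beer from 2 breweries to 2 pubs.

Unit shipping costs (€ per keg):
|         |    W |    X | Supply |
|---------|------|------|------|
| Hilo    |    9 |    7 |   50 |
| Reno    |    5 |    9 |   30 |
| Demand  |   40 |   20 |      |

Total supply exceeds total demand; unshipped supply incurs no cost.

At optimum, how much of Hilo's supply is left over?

Minimum-cost shipments:
  Hilo–W: 10 × €9 = €90
  Hilo–X: 20 × €7 = €140
  Reno–W: 30 × €5 = €150
Total cost = €380.
Hilo ships 30 of its 50, leaving 20.

20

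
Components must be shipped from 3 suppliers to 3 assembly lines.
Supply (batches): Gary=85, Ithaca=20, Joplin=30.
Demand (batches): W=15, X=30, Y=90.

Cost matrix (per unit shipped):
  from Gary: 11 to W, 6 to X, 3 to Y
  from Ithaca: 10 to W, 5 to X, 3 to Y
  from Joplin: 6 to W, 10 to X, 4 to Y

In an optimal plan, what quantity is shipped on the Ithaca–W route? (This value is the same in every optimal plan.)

Optimal shipments:
  Gary–X: 10 batches
  Gary–Y: 75 batches
  Ithaca–X: 20 batches
  Joplin–W: 15 batches
  Joplin–Y: 15 batches
Total cost = 535.
The route Ithaca→W is not used.

0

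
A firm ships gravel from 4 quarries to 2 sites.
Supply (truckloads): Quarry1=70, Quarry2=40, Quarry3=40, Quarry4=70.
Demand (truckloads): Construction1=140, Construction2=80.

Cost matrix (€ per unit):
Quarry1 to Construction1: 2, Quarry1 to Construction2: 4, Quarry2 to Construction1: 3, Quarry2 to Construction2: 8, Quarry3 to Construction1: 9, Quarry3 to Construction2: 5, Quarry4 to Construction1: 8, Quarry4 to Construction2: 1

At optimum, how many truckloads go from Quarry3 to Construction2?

10

Solving gives:
  Quarry1->Construction1: 70 × €2 = €140
  Quarry2->Construction1: 40 × €3 = €120
  Quarry3->Construction1: 30 × €9 = €270
  Quarry3->Construction2: 10 × €5 = €50
  Quarry4->Construction2: 70 × €1 = €70
Total cost = €650.
So Quarry3→Construction2 carries 10 truckloads.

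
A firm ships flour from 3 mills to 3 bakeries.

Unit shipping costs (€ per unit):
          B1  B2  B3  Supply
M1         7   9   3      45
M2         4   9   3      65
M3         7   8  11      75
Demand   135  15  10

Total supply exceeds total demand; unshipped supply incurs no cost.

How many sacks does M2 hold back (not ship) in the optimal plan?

0

Minimum-cost shipments:
  M1→B1: 10 × €7 = €70
  M1→B3: 10 × €3 = €30
  M2→B1: 65 × €4 = €260
  M3→B1: 60 × €7 = €420
  M3→B2: 15 × €8 = €120
Total cost = €900.
M2 ships 65 of its 65, leaving 0.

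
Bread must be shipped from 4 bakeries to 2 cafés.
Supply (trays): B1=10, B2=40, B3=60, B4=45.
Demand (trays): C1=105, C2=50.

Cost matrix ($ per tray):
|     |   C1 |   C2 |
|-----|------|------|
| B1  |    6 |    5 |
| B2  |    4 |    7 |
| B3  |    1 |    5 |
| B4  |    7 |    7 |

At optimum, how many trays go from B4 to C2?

40

Optimal shipments:
  B1–C2: 10 × $5 = $50
  B2–C1: 40 × $4 = $160
  B3–C1: 60 × $1 = $60
  B4–C1: 5 × $7 = $35
  B4–C2: 40 × $7 = $280
Total cost = $585.
So B4→C2 carries 40 trays.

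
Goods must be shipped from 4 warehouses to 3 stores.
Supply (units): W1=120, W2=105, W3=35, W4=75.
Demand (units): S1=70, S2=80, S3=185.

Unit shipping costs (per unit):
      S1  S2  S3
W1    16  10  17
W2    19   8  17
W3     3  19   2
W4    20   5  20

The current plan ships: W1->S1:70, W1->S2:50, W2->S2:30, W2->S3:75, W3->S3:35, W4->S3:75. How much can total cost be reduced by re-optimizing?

550

Current plan cost = 70·16 + 50·10 + 30·8 + 75·17 + 35·2 + 75·20 = 4705.
Optimal plan:
  W1 to S1: 70 × 16 = 1120
  W1 to S3: 50 × 17 = 850
  W2 to S2: 5 × 8 = 40
  W2 to S3: 100 × 17 = 1700
  W3 to S3: 35 × 2 = 70
  W4 to S2: 75 × 5 = 375
Optimal cost = 4155.
Saving = 4705 − 4155 = 550.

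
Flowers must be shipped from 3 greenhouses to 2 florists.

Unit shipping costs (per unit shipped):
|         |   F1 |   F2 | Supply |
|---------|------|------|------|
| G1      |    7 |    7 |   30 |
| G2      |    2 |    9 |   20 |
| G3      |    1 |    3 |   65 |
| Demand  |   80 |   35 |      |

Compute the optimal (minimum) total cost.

325

One minimum-cost allocation:
  G1–F2: 30 bunches
  G2–F1: 20 bunches
  G3–F1: 60 bunches
  G3–F2: 5 bunches
Total cost = 325.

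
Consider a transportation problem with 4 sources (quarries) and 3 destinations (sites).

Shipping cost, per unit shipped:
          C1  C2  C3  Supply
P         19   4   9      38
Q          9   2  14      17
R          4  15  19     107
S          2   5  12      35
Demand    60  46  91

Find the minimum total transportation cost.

1726

A cheapest plan:
  P→C3: 38 × 9 = 342
  Q→C2: 17 × 2 = 34
  R→C1: 60 × 4 = 240
  R→C3: 47 × 19 = 893
  S→C2: 29 × 5 = 145
  S→C3: 6 × 12 = 72
Total = 342 + 34 + 240 + 893 + 145 + 72 = 1726.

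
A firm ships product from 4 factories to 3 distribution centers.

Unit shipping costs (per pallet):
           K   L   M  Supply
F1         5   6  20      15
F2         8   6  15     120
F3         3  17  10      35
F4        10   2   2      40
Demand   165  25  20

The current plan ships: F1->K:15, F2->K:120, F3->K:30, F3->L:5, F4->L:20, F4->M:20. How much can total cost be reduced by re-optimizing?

80

Current plan cost = 15·5 + 120·8 + 30·3 + 5·17 + 20·2 + 20·2 = 1290.
Optimal plan:
  F1–K: 15 × 5 = 75
  F2–K: 115 × 8 = 920
  F2–L: 5 × 6 = 30
  F3–K: 35 × 3 = 105
  F4–L: 20 × 2 = 40
  F4–M: 20 × 2 = 40
Optimal cost = 1210.
Saving = 1290 − 1210 = 80.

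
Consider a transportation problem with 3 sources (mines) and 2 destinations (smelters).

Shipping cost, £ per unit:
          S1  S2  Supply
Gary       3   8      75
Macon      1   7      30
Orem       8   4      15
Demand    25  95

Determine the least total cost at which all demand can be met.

Optimal allocation:
  Gary->S2: 75 × £8 = £600
  Macon->S1: 25 × £1 = £25
  Macon->S2: 5 × £7 = £35
  Orem->S2: 15 × £4 = £60
Total = 600 + 25 + 35 + 60 = £720.

720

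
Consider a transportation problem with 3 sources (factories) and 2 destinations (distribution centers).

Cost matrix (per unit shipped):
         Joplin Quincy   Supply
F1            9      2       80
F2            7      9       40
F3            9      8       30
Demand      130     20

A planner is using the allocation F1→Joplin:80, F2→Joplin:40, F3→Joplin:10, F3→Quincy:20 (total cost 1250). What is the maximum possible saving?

Current plan cost = 80·9 + 40·7 + 10·9 + 20·8 = 1250.
Optimal plan:
  F1 to Joplin: 60 pallets
  F1 to Quincy: 20 pallets
  F2 to Joplin: 40 pallets
  F3 to Joplin: 30 pallets
Optimal cost = 1130.
Saving = 1250 − 1130 = 120.

120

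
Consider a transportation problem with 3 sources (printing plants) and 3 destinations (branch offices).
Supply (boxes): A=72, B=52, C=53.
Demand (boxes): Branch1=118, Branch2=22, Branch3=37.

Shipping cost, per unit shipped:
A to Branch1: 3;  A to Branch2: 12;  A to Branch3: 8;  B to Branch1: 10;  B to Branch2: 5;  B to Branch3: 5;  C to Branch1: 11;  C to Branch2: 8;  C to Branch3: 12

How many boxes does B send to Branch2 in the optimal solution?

Optimal shipments:
  A->Branch1: 72 × 3 = 216
  B->Branch2: 15 × 5 = 75
  B->Branch3: 37 × 5 = 185
  C->Branch1: 46 × 11 = 506
  C->Branch2: 7 × 8 = 56
Total cost = 1038.
So B→Branch2 carries 15 boxes.

15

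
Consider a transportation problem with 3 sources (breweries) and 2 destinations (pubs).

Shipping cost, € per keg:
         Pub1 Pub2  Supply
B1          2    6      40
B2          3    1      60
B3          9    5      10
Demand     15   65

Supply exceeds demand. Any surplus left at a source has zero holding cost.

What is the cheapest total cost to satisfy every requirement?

115

An optimal shipping plan:
  B1–Pub1: 15 kegs
  B2–Pub2: 60 kegs
  B3–Pub2: 5 kegs
Total cost = €115.
(Supply check: B1 ships 15; B2 ships 60; B3 ships 5.)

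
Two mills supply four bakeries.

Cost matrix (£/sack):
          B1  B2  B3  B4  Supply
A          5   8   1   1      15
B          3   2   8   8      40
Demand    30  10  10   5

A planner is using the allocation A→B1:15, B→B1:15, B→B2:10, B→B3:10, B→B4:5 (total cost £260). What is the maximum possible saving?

Current plan cost = 15·5 + 15·3 + 10·2 + 10·8 + 5·8 = £260.
Optimal plan:
  A to B3: 10 × £1 = £10
  A to B4: 5 × £1 = £5
  B to B1: 30 × £3 = £90
  B to B2: 10 × £2 = £20
Optimal cost = £125.
Saving = 260 − 125 = £135.

135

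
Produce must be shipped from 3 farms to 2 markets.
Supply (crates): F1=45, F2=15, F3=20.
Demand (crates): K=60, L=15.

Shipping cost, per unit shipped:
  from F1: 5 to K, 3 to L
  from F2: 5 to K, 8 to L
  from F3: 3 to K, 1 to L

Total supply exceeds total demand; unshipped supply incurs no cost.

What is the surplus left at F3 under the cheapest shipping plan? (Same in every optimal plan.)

An optimal plan:
  F1→K: 25 crates
  F1→L: 15 crates
  F2→K: 15 crates
  F3→K: 20 crates
Total cost = 305.
F3 ships 20 of its 20, leaving 0.

0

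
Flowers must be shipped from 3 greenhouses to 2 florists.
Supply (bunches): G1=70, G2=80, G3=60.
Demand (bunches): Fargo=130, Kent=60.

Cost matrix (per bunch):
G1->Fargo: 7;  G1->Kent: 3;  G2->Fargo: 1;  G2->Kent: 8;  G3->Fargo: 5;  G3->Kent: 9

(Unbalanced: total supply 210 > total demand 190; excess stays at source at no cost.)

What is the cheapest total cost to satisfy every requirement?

510

A cheapest plan:
  G1→Kent: 60 × 3 = 180
  G2→Fargo: 80 × 1 = 80
  G3→Fargo: 50 × 5 = 250
Total = 180 + 80 + 250 = 510.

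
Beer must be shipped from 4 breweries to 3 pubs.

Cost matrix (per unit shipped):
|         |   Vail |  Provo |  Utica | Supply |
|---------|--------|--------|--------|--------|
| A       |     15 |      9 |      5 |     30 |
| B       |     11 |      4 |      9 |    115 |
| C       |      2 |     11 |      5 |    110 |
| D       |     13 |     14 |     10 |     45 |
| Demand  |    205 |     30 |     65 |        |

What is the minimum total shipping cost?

An optimal shipping plan:
  A->Utica: 30 kegs
  B->Vail: 85 kegs
  B->Provo: 30 kegs
  C->Vail: 110 kegs
  D->Vail: 10 kegs
  D->Utica: 35 kegs
Total cost = 1905.

1905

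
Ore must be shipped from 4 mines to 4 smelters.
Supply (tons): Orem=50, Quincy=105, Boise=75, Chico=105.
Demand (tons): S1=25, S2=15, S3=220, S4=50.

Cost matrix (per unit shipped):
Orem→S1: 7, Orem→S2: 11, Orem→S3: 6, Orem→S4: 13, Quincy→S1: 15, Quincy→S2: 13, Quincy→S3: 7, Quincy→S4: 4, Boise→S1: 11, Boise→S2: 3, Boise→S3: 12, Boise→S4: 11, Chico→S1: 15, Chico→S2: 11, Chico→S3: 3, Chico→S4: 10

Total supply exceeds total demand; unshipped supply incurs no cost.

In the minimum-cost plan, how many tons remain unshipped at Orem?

0

An optimal plan:
  Orem to S3: 50 × 6 = 300
  Quincy to S3: 55 × 7 = 385
  Quincy to S4: 50 × 4 = 200
  Boise to S1: 25 × 11 = 275
  Boise to S2: 15 × 3 = 45
  Boise to S3: 10 × 12 = 120
  Chico to S3: 105 × 3 = 315
Total cost = 1640.
Orem ships 50 of its 50, leaving 0.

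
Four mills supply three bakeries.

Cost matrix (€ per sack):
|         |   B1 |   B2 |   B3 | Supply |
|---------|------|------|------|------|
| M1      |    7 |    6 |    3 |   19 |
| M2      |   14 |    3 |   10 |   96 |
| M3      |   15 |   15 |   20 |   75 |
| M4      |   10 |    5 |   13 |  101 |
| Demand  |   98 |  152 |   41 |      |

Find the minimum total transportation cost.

2244

One minimum-cost allocation:
  M1→B3: 19 × €3 = €57
  M2→B2: 74 × €3 = €222
  M2→B3: 22 × €10 = €220
  M3→B1: 75 × €15 = €1125
  M4→B1: 23 × €10 = €230
  M4→B2: 78 × €5 = €390
Total = 57 + 222 + 220 + 1125 + 230 + 390 = €2244.
(Supply check: M1 ships 19; M2 ships 96; M3 ships 75; M4 ships 101.)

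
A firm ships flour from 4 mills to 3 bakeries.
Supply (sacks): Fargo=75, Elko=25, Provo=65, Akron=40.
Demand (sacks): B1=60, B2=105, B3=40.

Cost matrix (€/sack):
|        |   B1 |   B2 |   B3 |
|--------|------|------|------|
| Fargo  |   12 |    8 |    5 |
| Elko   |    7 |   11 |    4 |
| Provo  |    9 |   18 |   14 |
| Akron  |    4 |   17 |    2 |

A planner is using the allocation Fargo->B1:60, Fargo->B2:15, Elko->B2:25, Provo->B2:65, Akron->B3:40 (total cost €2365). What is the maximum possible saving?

Current plan cost = 60·12 + 15·8 + 25·11 + 65·18 + 40·2 = €2365.
Optimal plan:
  Fargo to B2: 75 × €8 = €600
  Elko to B2: 25 × €11 = €275
  Provo to B1: 60 × €9 = €540
  Provo to B2: 5 × €18 = €90
  Akron to B3: 40 × €2 = €80
Optimal cost = €1585.
Saving = 2365 − 1585 = €780.

780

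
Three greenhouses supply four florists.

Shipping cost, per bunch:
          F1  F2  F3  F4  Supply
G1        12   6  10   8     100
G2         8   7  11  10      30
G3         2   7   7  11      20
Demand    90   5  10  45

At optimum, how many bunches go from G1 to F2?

Solving gives:
  G1->F1: 40 × 12 = 480
  G1->F2: 5 × 6 = 30
  G1->F3: 10 × 10 = 100
  G1->F4: 45 × 8 = 360
  G2->F1: 30 × 8 = 240
  G3->F1: 20 × 2 = 40
Total cost = 1250.
So G1→F2 carries 5 bunches.

5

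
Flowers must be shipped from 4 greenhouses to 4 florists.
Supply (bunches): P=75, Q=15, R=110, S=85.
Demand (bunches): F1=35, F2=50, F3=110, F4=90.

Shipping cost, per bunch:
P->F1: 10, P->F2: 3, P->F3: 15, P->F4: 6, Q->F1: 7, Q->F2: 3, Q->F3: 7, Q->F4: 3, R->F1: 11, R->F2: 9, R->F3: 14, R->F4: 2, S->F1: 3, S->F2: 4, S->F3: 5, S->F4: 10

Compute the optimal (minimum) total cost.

1360

A cheapest plan:
  P→F1: 25 × 10 = 250
  P→F2: 50 × 3 = 150
  Q→F3: 15 × 7 = 105
  R→F1: 10 × 11 = 110
  R→F3: 10 × 14 = 140
  R→F4: 90 × 2 = 180
  S→F3: 85 × 5 = 425
Total = 250 + 150 + 105 + 110 + 140 + 180 + 425 = 1360.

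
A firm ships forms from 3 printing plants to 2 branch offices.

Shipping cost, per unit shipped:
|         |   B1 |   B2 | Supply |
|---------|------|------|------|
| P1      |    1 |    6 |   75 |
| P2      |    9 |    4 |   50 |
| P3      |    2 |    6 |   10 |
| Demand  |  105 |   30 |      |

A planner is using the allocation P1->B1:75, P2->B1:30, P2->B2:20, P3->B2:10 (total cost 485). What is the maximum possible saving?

Current plan cost = 75·1 + 30·9 + 20·4 + 10·6 = 485.
Optimal plan:
  P1->B1: 75 boxes
  P2->B1: 20 boxes
  P2->B2: 30 boxes
  P3->B1: 10 boxes
Optimal cost = 395.
Saving = 485 − 395 = 90.

90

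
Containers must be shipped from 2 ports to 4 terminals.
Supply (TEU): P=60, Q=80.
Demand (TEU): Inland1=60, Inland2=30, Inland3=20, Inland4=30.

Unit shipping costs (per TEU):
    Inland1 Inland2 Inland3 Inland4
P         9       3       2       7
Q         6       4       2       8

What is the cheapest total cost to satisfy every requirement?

A cheapest plan:
  P->Inland2: 30 × 3 = 90
  P->Inland4: 30 × 7 = 210
  Q->Inland1: 60 × 6 = 360
  Q->Inland3: 20 × 2 = 40
Total = 90 + 210 + 360 + 40 = 700.

700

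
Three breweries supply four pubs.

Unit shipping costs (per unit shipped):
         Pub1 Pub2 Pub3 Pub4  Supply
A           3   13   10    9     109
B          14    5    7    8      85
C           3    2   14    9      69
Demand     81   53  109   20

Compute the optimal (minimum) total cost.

A cheapest plan:
  A to Pub1: 65 × 3 = 195
  A to Pub3: 24 × 10 = 240
  A to Pub4: 20 × 9 = 180
  B to Pub3: 85 × 7 = 595
  C to Pub1: 16 × 3 = 48
  C to Pub2: 53 × 2 = 106
Total = 195 + 240 + 180 + 595 + 48 + 106 = 1364.
(Supply check: A ships 109; B ships 85; C ships 69.)

1364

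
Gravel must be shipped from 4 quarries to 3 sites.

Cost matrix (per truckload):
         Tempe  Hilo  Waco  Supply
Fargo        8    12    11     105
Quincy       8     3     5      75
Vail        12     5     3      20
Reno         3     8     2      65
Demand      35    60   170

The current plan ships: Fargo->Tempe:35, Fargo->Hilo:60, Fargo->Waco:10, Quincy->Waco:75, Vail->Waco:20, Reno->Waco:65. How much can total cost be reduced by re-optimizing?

Current plan cost = 35·8 + 60·12 + 10·11 + 75·5 + 20·3 + 65·2 = 1675.
Optimal plan:
  Fargo–Tempe: 35 truckloads
  Fargo–Waco: 70 truckloads
  Quincy–Hilo: 60 truckloads
  Quincy–Waco: 15 truckloads
  Vail–Waco: 20 truckloads
  Reno–Waco: 65 truckloads
Optimal cost = 1495.
Saving = 1675 − 1495 = 180.

180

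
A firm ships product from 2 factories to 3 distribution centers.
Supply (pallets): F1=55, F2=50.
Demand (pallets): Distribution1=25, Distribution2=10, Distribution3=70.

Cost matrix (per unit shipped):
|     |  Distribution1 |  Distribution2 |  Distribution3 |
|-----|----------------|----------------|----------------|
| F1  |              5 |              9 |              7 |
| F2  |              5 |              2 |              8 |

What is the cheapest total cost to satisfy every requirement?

Optimal allocation:
  F1 to Distribution3: 55 × 7 = 385
  F2 to Distribution1: 25 × 5 = 125
  F2 to Distribution2: 10 × 2 = 20
  F2 to Distribution3: 15 × 8 = 120
Total = 385 + 125 + 20 + 120 = 650.

650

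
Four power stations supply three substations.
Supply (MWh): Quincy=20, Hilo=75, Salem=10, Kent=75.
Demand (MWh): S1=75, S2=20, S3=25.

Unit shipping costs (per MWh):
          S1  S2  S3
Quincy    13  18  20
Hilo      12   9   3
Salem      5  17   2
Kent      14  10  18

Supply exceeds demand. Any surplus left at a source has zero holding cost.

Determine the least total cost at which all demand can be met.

A cheapest plan:
  Quincy–S1: 20 × 13 = 260
  Hilo–S1: 45 × 12 = 540
  Hilo–S2: 5 × 9 = 45
  Hilo–S3: 25 × 3 = 75
  Salem–S1: 10 × 5 = 50
  Kent–S2: 15 × 10 = 150
Total = 260 + 540 + 45 + 75 + 50 + 150 = 1120.
(Supply check: Quincy ships 20; Hilo ships 75; Salem ships 10; Kent ships 15.)

1120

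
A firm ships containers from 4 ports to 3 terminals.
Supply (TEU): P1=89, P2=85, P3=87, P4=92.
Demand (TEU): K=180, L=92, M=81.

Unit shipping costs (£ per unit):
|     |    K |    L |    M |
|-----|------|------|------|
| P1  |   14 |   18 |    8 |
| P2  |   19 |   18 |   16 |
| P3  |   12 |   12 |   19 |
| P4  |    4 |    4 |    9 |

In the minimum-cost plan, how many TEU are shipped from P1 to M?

81

The minimum-cost plan:
  P1→K: 8 TEU
  P1→M: 81 TEU
  P2→L: 85 TEU
  P3→K: 87 TEU
  P4→K: 85 TEU
  P4→L: 7 TEU
Total cost = £3702.
So P1→M carries 81 TEU.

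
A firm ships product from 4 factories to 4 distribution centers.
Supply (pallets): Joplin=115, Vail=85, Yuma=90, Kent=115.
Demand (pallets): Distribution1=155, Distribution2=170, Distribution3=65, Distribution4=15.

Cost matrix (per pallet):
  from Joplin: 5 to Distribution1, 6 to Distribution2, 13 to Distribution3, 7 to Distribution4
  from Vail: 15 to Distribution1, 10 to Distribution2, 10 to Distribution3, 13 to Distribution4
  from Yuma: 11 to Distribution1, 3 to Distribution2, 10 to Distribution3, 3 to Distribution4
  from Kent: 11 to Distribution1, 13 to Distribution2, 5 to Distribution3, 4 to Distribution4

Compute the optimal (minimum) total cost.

An optimal shipping plan:
  Joplin->Distribution1: 115 × 5 = 575
  Vail->Distribution1: 5 × 15 = 75
  Vail->Distribution2: 80 × 10 = 800
  Yuma->Distribution2: 90 × 3 = 270
  Kent->Distribution1: 35 × 11 = 385
  Kent->Distribution3: 65 × 5 = 325
  Kent->Distribution4: 15 × 4 = 60
Total = 575 + 75 + 800 + 270 + 385 + 325 + 60 = 2490.

2490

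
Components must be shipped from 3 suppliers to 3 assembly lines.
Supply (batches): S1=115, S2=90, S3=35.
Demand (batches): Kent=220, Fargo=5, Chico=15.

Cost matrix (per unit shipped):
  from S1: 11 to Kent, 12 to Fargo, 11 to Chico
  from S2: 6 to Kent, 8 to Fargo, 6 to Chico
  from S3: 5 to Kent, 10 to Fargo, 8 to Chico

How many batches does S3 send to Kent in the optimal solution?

The minimum-cost plan:
  S1->Kent: 95 × 11 = 1045
  S1->Fargo: 5 × 12 = 60
  S1->Chico: 15 × 11 = 165
  S2->Kent: 90 × 6 = 540
  S3->Kent: 35 × 5 = 175
Total cost = 1985.
So S3→Kent carries 35 batches.

35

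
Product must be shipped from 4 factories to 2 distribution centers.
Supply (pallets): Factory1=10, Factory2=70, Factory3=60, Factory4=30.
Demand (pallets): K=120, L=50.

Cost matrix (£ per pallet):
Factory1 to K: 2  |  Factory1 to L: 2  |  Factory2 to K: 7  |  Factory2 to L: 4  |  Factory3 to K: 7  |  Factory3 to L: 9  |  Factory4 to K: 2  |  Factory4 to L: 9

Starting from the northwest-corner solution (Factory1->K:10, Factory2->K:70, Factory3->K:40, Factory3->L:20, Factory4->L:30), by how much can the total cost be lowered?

Current plan cost = 10·2 + 70·7 + 40·7 + 20·9 + 30·9 = £1240.
Optimal plan:
  Factory1->K: 10 pallets
  Factory2->K: 20 pallets
  Factory2->L: 50 pallets
  Factory3->K: 60 pallets
  Factory4->K: 30 pallets
Optimal cost = £840.
Saving = 1240 − 840 = £400.

400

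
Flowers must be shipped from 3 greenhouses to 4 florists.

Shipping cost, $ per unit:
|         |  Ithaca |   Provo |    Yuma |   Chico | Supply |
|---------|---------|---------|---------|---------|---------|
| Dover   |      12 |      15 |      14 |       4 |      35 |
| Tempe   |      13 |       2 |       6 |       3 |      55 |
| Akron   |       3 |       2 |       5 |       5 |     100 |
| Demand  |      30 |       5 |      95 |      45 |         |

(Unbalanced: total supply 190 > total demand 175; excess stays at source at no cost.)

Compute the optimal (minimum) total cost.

An optimal shipping plan:
  Dover->Chico: 20 bunches
  Tempe->Provo: 5 bunches
  Tempe->Yuma: 25 bunches
  Tempe->Chico: 25 bunches
  Akron->Ithaca: 30 bunches
  Akron->Yuma: 70 bunches
Total cost = $755.
(Supply check: Dover ships 20; Tempe ships 55; Akron ships 100.)

755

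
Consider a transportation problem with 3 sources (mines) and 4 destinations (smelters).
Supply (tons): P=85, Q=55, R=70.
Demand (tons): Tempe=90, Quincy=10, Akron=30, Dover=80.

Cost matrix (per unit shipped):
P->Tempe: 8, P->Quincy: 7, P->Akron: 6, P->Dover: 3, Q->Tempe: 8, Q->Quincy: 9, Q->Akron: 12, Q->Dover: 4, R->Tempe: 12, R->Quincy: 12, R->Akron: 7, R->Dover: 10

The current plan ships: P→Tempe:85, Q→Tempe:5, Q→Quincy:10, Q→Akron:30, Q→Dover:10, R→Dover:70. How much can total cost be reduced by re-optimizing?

505

Current plan cost = 85·8 + 5·8 + 10·9 + 30·12 + 10·4 + 70·10 = 1910.
Optimal plan:
  P to Quincy: 10 × 7 = 70
  P to Dover: 75 × 3 = 225
  Q to Tempe: 50 × 8 = 400
  Q to Dover: 5 × 4 = 20
  R to Tempe: 40 × 12 = 480
  R to Akron: 30 × 7 = 210
Optimal cost = 1405.
Saving = 1910 − 1405 = 505.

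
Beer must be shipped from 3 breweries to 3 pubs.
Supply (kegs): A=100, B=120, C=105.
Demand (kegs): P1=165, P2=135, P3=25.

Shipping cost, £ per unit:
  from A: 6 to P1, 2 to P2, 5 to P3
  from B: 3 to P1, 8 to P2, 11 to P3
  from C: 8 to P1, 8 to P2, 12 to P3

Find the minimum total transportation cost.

1475

An optimal shipping plan:
  A->P2: 75 × £2 = £150
  A->P3: 25 × £5 = £125
  B->P1: 120 × £3 = £360
  C->P1: 45 × £8 = £360
  C->P2: 60 × £8 = £480
Total = 150 + 125 + 360 + 360 + 480 = £1475.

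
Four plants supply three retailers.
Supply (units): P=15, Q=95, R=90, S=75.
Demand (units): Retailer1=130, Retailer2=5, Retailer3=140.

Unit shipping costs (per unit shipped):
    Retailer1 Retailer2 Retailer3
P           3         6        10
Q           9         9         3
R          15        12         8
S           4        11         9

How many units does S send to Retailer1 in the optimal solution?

75

The minimum-cost plan:
  P->Retailer1: 15 × 3 = 45
  Q->Retailer1: 40 × 9 = 360
  Q->Retailer3: 55 × 3 = 165
  R->Retailer2: 5 × 12 = 60
  R->Retailer3: 85 × 8 = 680
  S->Retailer1: 75 × 4 = 300
Total cost = 1610.
So S→Retailer1 carries 75 units.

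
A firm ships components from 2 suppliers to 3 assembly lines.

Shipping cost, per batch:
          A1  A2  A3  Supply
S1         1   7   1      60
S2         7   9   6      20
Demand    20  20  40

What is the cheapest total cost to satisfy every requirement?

240

Optimal allocation:
  S1 to A1: 20 × 1 = 20
  S1 to A3: 40 × 1 = 40
  S2 to A2: 20 × 9 = 180
Total = 20 + 40 + 180 = 240.
(Supply check: S1 ships 60; S2 ships 20.)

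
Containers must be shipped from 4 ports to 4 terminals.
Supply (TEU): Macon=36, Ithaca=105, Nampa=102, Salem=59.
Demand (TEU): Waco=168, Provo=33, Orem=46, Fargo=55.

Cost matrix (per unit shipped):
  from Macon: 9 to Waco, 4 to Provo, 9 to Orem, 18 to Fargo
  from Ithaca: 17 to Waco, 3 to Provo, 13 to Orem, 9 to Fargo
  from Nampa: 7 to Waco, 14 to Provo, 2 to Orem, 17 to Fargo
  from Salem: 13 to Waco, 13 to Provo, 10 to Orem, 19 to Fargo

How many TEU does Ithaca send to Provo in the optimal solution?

The minimum-cost plan:
  Macon–Waco: 36 × 9 = 324
  Ithaca–Waco: 17 × 17 = 289
  Ithaca–Provo: 33 × 3 = 99
  Ithaca–Fargo: 55 × 9 = 495
  Nampa–Waco: 56 × 7 = 392
  Nampa–Orem: 46 × 2 = 92
  Salem–Waco: 59 × 13 = 767
Total cost = 2458.
So Ithaca→Provo carries 33 TEU.

33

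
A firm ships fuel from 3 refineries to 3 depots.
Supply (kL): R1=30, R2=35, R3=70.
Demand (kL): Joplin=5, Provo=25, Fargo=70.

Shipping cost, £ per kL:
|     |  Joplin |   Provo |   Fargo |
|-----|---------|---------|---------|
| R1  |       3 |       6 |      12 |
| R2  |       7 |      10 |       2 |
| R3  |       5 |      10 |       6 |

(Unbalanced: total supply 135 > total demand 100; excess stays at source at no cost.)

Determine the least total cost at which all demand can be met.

A cheapest plan:
  R1->Joplin: 5 kL
  R1->Provo: 25 kL
  R2->Fargo: 35 kL
  R3->Fargo: 35 kL
Total cost = £445.

445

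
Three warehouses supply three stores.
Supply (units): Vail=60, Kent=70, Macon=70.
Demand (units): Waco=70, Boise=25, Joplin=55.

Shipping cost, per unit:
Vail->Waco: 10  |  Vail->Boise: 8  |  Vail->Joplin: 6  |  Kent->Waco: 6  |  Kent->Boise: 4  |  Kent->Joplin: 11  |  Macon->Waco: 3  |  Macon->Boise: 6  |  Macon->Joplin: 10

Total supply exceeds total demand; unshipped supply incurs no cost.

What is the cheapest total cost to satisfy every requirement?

640

One minimum-cost allocation:
  Vail to Joplin: 55 units
  Kent to Boise: 25 units
  Macon to Waco: 70 units
Total cost = 640.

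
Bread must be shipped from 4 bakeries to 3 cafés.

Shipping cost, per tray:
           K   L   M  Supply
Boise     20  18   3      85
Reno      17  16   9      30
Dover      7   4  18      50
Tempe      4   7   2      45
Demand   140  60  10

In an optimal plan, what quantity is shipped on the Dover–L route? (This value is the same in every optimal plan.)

50

Solving gives:
  Boise->K: 65 × 20 = 1300
  Boise->L: 10 × 18 = 180
  Boise->M: 10 × 3 = 30
  Reno->K: 30 × 17 = 510
  Dover->L: 50 × 4 = 200
  Tempe->K: 45 × 4 = 180
Total cost = 2400.
So Dover→L carries 50 trays.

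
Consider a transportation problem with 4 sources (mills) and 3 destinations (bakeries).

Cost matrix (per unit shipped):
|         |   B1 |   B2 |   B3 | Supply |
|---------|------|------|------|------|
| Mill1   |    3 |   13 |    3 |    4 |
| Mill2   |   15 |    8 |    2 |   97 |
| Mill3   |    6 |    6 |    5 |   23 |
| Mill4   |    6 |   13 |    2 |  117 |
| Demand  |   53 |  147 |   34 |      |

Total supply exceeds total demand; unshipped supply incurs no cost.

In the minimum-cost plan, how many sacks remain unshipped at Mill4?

Minimum-cost shipments:
  Mill1 to B1: 4 × 3 = 12
  Mill2 to B2: 97 × 8 = 776
  Mill3 to B2: 23 × 6 = 138
  Mill4 to B1: 49 × 6 = 294
  Mill4 to B2: 27 × 13 = 351
  Mill4 to B3: 34 × 2 = 68
Total cost = 1639.
Mill4 ships 110 of its 117, leaving 7.

7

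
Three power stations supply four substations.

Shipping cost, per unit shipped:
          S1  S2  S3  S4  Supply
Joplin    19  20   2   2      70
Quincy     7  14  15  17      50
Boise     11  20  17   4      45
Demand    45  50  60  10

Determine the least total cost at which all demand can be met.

An optimal shipping plan:
  Joplin–S3: 60 × 2 = 120
  Joplin–S4: 10 × 2 = 20
  Quincy–S2: 50 × 14 = 700
  Boise–S1: 45 × 11 = 495
Total = 120 + 20 + 700 + 495 = 1335.

1335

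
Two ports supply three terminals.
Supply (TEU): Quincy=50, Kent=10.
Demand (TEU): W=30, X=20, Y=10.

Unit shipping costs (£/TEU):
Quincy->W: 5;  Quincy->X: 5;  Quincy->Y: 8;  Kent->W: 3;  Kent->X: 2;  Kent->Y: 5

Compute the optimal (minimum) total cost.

300

One minimum-cost allocation:
  Quincy->W: 30 TEU
  Quincy->X: 20 TEU
  Kent->Y: 10 TEU
Total cost = £300.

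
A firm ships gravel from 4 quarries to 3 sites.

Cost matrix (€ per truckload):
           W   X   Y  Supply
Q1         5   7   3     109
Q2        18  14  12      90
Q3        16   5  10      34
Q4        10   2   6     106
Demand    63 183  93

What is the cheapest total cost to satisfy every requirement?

2001

An optimal shipping plan:
  Q1→W: 63 × €5 = €315
  Q1→Y: 46 × €3 = €138
  Q2→X: 43 × €14 = €602
  Q2→Y: 47 × €12 = €564
  Q3→X: 34 × €5 = €170
  Q4→X: 106 × €2 = €212
Total = 315 + 138 + 602 + 564 + 170 + 212 = €2001.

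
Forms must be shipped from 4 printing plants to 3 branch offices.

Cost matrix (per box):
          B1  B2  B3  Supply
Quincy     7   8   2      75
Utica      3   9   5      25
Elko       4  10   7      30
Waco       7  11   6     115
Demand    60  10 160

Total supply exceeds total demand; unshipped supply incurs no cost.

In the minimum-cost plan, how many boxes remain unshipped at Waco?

15

Minimum-cost shipments:
  Quincy to B3: 75 × 2 = 150
  Utica to B1: 25 × 3 = 75
  Elko to B1: 30 × 4 = 120
  Waco to B1: 5 × 7 = 35
  Waco to B2: 10 × 11 = 110
  Waco to B3: 85 × 6 = 510
Total cost = 1000.
Waco ships 100 of its 115, leaving 15.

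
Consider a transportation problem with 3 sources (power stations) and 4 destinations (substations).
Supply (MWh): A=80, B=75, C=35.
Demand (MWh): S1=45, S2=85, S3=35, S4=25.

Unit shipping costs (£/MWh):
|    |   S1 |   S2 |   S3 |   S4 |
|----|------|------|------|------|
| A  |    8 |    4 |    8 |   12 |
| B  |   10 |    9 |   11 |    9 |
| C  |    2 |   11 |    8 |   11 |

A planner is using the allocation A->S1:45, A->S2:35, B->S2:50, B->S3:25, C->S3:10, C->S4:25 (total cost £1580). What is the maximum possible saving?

Current plan cost = 45·8 + 35·4 + 50·9 + 25·11 + 10·8 + 25·11 = £1580.
Optimal plan:
  A–S2: 80 MWh
  B–S1: 10 MWh
  B–S2: 5 MWh
  B–S3: 35 MWh
  B–S4: 25 MWh
  C–S1: 35 MWh
Optimal cost = £1145.
Saving = 1580 − 1145 = £435.

435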